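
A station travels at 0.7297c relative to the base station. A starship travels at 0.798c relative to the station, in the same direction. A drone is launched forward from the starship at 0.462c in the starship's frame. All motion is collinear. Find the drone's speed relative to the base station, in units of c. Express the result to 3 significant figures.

Apply u = (u'+v)/(1+u'v) twice. Drone in the station frame: (0.462+0.798)/(1+0.462·0.798) = 1.26/1.368676 = 0.9206c.
That velocity, transformed to the rest frame of the base station: (0.9206+0.7297)/(1+0.9206·0.7297) = 1.6503/1.67176182 = 0.98716c.

0.987c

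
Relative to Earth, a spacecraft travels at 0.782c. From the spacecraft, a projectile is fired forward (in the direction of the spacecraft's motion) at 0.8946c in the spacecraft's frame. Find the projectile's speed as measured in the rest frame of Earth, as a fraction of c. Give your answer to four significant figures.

Relativistic velocity addition: u = (u' + v)/(1 + u'v/c²), with u' = 0.8946c and v = 0.782c.
Numerator: 0.8946 + 0.782 = 1.6766. Denominator: 1 + (0.8946)(0.782) = 1.6995772.
u = 1.6766/1.6995772 = 0.98648, so the speed is 0.9865c.

0.9865c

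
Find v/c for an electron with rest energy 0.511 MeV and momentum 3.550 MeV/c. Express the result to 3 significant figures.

0.990

βγ = pc/(mc²) = 3.550/0.511 = 6.9472.
Since γ² = 1 + (βγ)² = 49.2636, γ = √49.2636 = 7.0188, and β = (βγ)/γ = 6.9472/7.0188 = 0.990.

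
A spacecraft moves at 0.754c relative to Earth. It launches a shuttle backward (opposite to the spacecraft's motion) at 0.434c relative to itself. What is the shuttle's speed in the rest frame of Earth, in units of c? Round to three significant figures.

0.476c

In units of c, u = (u' + v)/(1 + u'v) with u' = −0.434 and v = 0.754.
Numerator: −0.434 + 0.754 = 0.32. Denominator: 1 + (−0.434)(0.754) = 0.672764.
u = 0.32/0.672764 = 0.47565, so the speed is 0.476c.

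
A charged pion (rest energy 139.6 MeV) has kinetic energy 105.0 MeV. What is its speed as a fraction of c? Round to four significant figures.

0.8211c

γ = 1 + K/(mc²) = 1 + 105.0/139.6 = 1.7521.
β = √(1 − 1/γ²) = √(1 − 0.325748) = √0.674252 = 0.8211.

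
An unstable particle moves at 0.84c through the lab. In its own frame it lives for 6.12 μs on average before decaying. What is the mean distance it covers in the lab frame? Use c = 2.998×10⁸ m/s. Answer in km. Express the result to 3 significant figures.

With β = 0.84, γ = 1/√(1 − 0.84²) = 1/√0.2944 = 1.843.
Lab-frame lifetime: Δt = γτ = 1.843 × 6.12 μs = 11.279 μs.
Distance: d = vΔt = 0.84 × 2.998×10⁸ m/s × 1.1279×10^-5 s = 2840 m = 2.84 km.

2.84 km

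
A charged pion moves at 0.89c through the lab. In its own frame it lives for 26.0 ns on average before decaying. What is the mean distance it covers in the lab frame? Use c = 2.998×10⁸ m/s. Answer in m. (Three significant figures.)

With β = 0.89, γ = 1/√(1 − 0.89²) = 1/√0.2079 = 2.1932.
Lab-frame lifetime: Δt = γτ = 2.1932 × 26.0 ns = 57.023 ns.
Distance: d = vΔt = 0.89 × 2.998×10⁸ m/s × 5.7023×10^-8 s = 15.2 m.

15.2 m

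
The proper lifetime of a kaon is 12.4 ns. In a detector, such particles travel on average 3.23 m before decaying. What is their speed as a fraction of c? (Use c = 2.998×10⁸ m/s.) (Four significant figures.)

Lab distance = (lab lifetime)·v = γτ·βc, so βγ = d/(cτ) = 3.230/(2.998×10⁸ × 1.240×10^-8) = 0.86886.
With βγ = 0.86886: γ² = 1 + (βγ)² = 1.754918, and β = (βγ)/γ = 0.86886/1.32473 = 0.6559.

0.6559c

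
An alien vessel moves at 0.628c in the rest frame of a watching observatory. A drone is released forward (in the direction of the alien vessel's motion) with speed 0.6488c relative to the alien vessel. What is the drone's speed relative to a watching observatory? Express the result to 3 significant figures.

0.907c

In units of c, u = (u' + v)/(1 + u'v) with u' = 0.6488 and v = 0.628.
Numerator: 0.6488 + 0.628 = 1.2768. Denominator: 1 + (0.6488)(0.628) = 1.4074464.
u = 1.2768/1.4074464 = 0.90717, so the speed is 0.907c.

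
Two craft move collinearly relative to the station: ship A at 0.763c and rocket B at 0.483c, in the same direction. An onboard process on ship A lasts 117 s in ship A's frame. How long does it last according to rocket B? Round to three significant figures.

131 s

Speed of ship A in rocket B's frame: u = (v_A − v_B)/(1 − v_A v_B/c²) = (0.763 − 0.483)/(1 − 0.763×0.483) = 0.28/0.631471 = 0.44341; |u| = 0.44341c.
At |u| = 0.44341c, γ = (1 − 0.196612)^(−1/2) = 1.1157.
The clock on ship A records proper time, so rocket B measures Δt = γΔτ = 1.1157 × 117 = 131 s.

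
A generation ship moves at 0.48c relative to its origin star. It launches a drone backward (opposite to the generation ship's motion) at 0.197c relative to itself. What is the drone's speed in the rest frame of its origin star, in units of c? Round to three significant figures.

Relativistic velocity addition: u = (u' + v)/(1 + u'v/c²), with u' = −0.197c and v = 0.48c.
Numerator: −0.197 + 0.48 = 0.283. Denominator: 1 + (−0.197)(0.48) = 0.90544.
u = 0.283/0.90544 = 0.31256, so the speed is 0.313c.

0.313c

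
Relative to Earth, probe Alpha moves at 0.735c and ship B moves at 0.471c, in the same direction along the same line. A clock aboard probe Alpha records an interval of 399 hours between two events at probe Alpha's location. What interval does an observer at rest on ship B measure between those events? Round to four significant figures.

436.1 hours

The velocity of probe Alpha relative to ship B is (0.735 − 0.471)c / (1 − 0.735×0.471) = 0.40378c; relative speed 0.40378c.
At |u| = 0.40378c, γ = (1 − 0.163038)^(−1/2) = 1.0931.
The clock on probe Alpha records proper time, so ship B measures Δt = γΔτ = 1.0931 × 399 = 436.1 hours.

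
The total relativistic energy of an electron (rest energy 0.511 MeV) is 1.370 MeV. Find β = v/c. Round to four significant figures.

γ = E/(mc²) = 1.370/0.511 = 2.681.
β = √(1 − 1/γ²) = √(1 − 0.139125) = √0.860875 = 0.9278.

0.9278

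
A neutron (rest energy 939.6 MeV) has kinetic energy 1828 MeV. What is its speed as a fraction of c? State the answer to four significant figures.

K = (γ−1)mc², so γ = 1 + 1828/939.6 = 2.9455.
Then v/c = √(1 − γ⁻²) = √(1 − 0.115261) = √0.884739 = 0.9406.

0.9406c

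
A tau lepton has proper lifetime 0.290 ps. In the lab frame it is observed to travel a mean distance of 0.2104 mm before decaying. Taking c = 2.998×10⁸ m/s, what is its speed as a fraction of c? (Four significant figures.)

0.9242c

d = βγcτ ⇒ βγ = d/(cτ) = 2.104×10^-4 m / (8.6942×10^-5 m) = 2.42.
β = (βγ)/√(1+(βγ)²) = 2.42/√6.8564 = 0.9242.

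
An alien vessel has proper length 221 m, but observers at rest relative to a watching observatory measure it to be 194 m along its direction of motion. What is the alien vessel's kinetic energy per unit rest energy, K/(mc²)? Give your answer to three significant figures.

From L = L₀/γ: γ = 221/194 = 1.13918.
K/(mc²) = γ − 1 = 1.13918 − 1 = 0.139.

0.139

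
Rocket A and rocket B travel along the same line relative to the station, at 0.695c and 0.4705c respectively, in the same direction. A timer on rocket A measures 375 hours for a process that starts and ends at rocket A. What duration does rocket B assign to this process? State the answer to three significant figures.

398 hours

Transform rocket A's velocity into rocket B's frame: (0.695 − 0.4705)/(1 − 0.695·0.4705) = 0.2245/0.6730025, so the relative speed is 0.33358c.
At |u| = 0.33358c, γ = (1 − 0.111276)^(−1/2) = 1.0608.
Rocket A's interval is proper; time dilation gives Δt_B = γΔτ = 1.0608 × 375 hours = 398 hours.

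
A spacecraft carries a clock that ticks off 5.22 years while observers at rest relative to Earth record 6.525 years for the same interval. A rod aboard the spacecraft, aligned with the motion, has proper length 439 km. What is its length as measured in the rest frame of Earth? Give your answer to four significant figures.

The time-dilation ratio gives γ = 6.525/5.22 = 1.25.
L = L₀/γ = 439/1.25 = 351.2 km.

351.2 km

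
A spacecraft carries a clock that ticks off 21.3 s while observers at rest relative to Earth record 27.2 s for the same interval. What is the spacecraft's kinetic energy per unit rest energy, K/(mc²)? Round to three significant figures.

γ = Δt/Δτ = 27.2/21.3 = 1.277.
Since K = (γ−1)mc², K/(mc²) = 1.277 − 1 = 0.277.

0.277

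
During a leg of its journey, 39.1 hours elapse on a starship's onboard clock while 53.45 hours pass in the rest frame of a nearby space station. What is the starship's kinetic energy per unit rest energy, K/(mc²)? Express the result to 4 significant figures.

0.3670

The time-dilation ratio gives γ = 53.45/39.1 = 1.36701.
Since K = (γ−1)mc², K/(mc²) = 1.36701 − 1 = 0.3670.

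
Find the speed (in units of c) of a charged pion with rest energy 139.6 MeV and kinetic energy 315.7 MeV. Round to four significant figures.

0.9518c

γ = 1 + K/(mc²) = 1 + 315.7/139.6 = 3.2615.
β = √(1 − 1/γ²) = √(1 − 0.0940081) = √0.9059919 = 0.9518.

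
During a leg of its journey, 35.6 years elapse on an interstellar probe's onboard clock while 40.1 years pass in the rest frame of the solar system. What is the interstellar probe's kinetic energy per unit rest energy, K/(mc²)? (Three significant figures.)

0.126

The time-dilation ratio gives γ = 40.1/35.6 = 1.1264.
Since K = (γ−1)mc², K/(mc²) = 1.1264 − 1 = 0.126.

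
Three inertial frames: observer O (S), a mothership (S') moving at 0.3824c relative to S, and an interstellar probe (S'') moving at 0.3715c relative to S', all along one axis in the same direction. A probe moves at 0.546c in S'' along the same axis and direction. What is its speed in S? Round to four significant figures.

Apply u = (u'+v)/(1+u'v) twice. Probe in the mothership frame: (0.546+0.3715)/(1+0.546·0.3715) = 0.9175/1.202839 = 0.76278c.
That velocity, transformed to the rest frame of observer O: (0.76278+0.3824)/(1+0.76278·0.3824) = 1.14518/1.291687072 = 0.88658c.

0.8866c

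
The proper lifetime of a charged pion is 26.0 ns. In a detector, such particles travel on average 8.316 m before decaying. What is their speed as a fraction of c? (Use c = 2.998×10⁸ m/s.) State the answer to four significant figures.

0.7296c

Let x = d/(cτ) = 8.316 m / (2.998×10⁸ m/s × 2.600×10^-8 s) = 1.0669. Since d = βγcτ, x = βγ = β/√(1−β²).
Solving: β² = x²/(1+x²) = 1.13828/2.13828 = 0.532334, so β = 0.7296.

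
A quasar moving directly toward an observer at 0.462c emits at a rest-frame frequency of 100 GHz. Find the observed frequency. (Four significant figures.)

164.8 GHz

Relativistic Doppler (source moving toward): f_obs = f_src · √((1+β)/(1−β)).
With β = 0.462: factor = √(1.462/0.538) = 1.6485.
f_obs = 100 × 1.6485 = 164.8 GHz.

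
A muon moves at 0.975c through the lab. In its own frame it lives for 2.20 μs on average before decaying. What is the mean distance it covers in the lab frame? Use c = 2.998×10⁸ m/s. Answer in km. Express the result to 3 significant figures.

Lorentz factor: γ = (1 − 0.950625)^(−1/2) = 4.5004.
Lab-frame lifetime: Δt = γτ = 4.5004 × 2.20 μs = 9.9009 μs.
Distance: d = vΔt = 0.975 × 2.998×10⁸ m/s × 9.9009×10^-6 s = 2890 m = 2.89 km.

2.89 km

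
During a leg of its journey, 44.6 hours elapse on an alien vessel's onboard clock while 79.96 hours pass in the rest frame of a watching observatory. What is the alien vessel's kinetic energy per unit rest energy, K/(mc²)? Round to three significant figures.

0.793

γ = Δt/Δτ = 79.96/44.6 = 1.79283.
Since K = (γ−1)mc², K/(mc²) = 1.79283 − 1 = 0.793.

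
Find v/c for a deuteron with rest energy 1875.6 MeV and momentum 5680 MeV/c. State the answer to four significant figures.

0.9496

βγ = pc/(mc²) = 5680/1875.6 = 3.0284.
Since γ² = 1 + (βγ)² = 10.17121, γ = √10.17121 = 3.18923, and β = (βγ)/γ = 3.0284/3.18923 = 0.9496.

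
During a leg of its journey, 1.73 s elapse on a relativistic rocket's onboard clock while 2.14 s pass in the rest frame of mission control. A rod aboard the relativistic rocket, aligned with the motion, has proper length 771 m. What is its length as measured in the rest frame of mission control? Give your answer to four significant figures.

The time-dilation ratio gives γ = 2.14/1.73 = 1.23699.
The rod contracts by the same γ: 771 m / 1.23699 = 623.3 m.

623.3 m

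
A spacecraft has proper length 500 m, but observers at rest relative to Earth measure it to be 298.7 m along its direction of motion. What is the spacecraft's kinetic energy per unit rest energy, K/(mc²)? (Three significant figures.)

Length contraction gives γ = L₀/L = 500/298.7 = 1.67392.
Since K = (γ−1)mc², K/(mc²) = 1.67392 − 1 = 0.674.

0.674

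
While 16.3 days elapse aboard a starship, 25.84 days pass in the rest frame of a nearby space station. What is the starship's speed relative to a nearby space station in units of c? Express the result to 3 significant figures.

γ = Δt/Δτ = 25.84/16.3 = 1.5853.
β = √(1 − 1/γ²) = √(1 − 0.397903) = √0.602097 = 0.776.

0.776c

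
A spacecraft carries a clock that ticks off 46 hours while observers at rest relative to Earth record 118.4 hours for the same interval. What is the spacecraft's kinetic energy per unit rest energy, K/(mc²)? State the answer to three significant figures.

γ = Δt/Δτ = 118.4/46 = 2.57391.
Since K = (γ−1)mc², K/(mc²) = 2.57391 − 1 = 1.57.

1.57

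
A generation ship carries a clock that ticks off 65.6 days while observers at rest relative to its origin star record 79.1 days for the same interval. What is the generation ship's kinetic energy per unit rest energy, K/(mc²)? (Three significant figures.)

0.206

From Δt = γΔτ: γ = 79.1/65.6 = 1.20579.
Since K = (γ−1)mc², K/(mc²) = 1.20579 − 1 = 0.206.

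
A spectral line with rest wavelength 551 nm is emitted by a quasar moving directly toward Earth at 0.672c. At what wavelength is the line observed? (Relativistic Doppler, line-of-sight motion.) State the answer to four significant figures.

Relativistic Doppler for wavelength: λ_obs = λ_src · √((1−β)/(1+β)).
With β = 0.672: factor = √(0.328/1.672) = 0.44291.
λ_obs = 551 × 0.44291 = 244.0 nm.

244.0 nm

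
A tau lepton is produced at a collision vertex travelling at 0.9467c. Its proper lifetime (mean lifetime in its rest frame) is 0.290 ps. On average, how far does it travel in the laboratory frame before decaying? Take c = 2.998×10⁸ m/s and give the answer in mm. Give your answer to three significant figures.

γ = 1/√(1 − β²) = 1/√(1 − 0.89624089) = 1/√0.10375911 = 1/0.322117 = 3.1045.
Lab-frame lifetime: Δt = γτ = 3.1045 × 0.290 ps = 0.9003 ps.
Distance: d = vΔt = 0.9467 × 2.998×10⁸ m/s × 9.0030×10^-13 s = 2.56×10^-4 m = 0.256 mm.

0.256 mm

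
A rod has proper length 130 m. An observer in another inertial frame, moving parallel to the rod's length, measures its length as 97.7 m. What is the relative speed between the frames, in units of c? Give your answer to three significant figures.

Length contraction gives γ = L₀/L = 130/97.7 = 1.3306.
β = √(1 − 1/γ²) = √0.435187 = 0.660.

0.660c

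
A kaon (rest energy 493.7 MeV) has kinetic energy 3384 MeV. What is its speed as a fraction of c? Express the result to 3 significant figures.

K = (γ−1)mc², so γ = 1 + 3384/493.7 = 7.8544.
Then v/c = √(1 − γ⁻²) = √(1 − 0.0162097) = √0.9837903 = 0.992.

0.992c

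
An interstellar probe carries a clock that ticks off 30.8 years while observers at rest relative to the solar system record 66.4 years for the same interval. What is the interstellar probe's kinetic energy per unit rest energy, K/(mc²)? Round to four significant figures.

1.156

From Δt = γΔτ: γ = 66.4/30.8 = 2.15584.
Since K = (γ−1)mc², K/(mc²) = 2.15584 − 1 = 1.156.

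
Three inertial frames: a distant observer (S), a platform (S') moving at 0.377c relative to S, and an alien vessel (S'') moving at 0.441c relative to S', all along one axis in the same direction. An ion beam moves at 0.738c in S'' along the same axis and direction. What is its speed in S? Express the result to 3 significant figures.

Compose velocities in two stages. Stage 1 (into S'): u₁ = (0.738+0.441)/(1+0.738×0.441) = 0.8895.
Stage 2 (into S): u = (0.8895+0.377)/(1+0.8895×0.377) = 0.94845, so the speed is 0.948c.

0.948c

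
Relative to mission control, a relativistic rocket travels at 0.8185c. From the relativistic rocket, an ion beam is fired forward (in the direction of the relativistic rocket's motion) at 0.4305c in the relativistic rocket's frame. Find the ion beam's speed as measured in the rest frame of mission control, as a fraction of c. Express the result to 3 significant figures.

Relativistic velocity addition: u = (u' + v)/(1 + u'v/c²), with u' = 0.4305c and v = 0.8185c.
Numerator: 0.4305 + 0.8185 = 1.249. Denominator: 1 + (0.4305)(0.8185) = 1.35236425.
u = 1.249/1.35236425 = 0.92357, so the speed is 0.924c.

0.924c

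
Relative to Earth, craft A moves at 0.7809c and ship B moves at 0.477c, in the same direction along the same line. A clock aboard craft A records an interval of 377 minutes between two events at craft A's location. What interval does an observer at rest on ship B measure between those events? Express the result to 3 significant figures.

431 minutes

The velocity of craft A relative to ship B is (0.7809 − 0.477)c / (1 − 0.7809×0.477) = 0.48429c; relative speed 0.48429c.
At |u| = 0.48429c, γ = (1 − 0.234537)^(−1/2) = 1.143.
The clock on craft A records proper time, so ship B measures Δt = γΔτ = 1.143 × 377 = 431 minutes.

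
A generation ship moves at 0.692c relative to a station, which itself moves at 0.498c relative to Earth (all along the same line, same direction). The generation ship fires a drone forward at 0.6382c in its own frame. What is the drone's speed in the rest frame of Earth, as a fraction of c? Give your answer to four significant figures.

0.9734c

First combine the drone and generation ship (S''→S'): u₁ = (0.6382 + 0.692)/(1 + 0.6382×0.692) = 1.3302/1.4416344 = 0.9227.
Then combine with the station (S'→S): u = (0.9227 + 0.498)/(1 + 0.9227×0.498) = 1.4207/1.4595046 = 0.97341.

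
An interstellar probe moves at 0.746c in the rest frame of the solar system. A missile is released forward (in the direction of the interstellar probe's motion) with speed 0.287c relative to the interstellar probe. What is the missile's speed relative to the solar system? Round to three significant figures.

0.851c

In units of c, u = (u' + v)/(1 + u'v) with u' = 0.287 and v = 0.746.
Numerator: 0.287 + 0.746 = 1.033. Denominator: 1 + (0.287)(0.746) = 1.214102.
u = 1.033/1.214102 = 0.85083, so the speed is 0.851c.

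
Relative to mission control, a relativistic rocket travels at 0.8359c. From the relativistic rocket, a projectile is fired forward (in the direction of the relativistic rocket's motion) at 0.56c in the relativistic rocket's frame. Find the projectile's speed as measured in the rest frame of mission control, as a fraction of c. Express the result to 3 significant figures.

0.951c

In units of c, u = (u' + v)/(1 + u'v) with u' = 0.56 and v = 0.8359.
Numerator: 0.56 + 0.8359 = 1.3959. Denominator: 1 + (0.56)(0.8359) = 1.468104.
u = 1.3959/1.468104 = 0.95082, so the speed is 0.951c.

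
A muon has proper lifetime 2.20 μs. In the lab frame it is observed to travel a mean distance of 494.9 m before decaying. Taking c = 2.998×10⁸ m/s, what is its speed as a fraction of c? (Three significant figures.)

0.600c

Let x = d/(cτ) = 494.9 m / (2.998×10⁸ m/s × 2.200×10^-6 s) = 0.75035. Since d = βγcτ, x = βγ = β/√(1−β²).
Solving: β² = x²/(1+x²) = 0.563025/1.563025 = 0.360215, so β = 0.600.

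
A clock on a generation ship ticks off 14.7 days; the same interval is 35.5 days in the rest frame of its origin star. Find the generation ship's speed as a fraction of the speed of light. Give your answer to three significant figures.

γ = Δt/Δτ = 35.5/14.7 = 2.415.
β = √(1 − 1/γ²) = √(1 − 0.171461) = √0.828539 = 0.910.

0.910c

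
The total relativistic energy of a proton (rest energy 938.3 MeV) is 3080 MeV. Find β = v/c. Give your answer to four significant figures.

0.9525

γ = E/(mc²) = 3080/938.3 = 3.2825.
β = √(1 − 1/γ²) = √(1 − 0.0928091) = √0.9071909 = 0.9525.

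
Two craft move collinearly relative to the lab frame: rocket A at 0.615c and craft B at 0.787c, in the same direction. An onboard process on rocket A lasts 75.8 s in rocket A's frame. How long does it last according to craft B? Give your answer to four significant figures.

80.40 s

Transform rocket A's velocity into craft B's frame: (0.615 − 0.787)/(1 − 0.615·0.787) = −0.172/0.515995, so the relative speed is 0.33334c.
At |u| = 0.33334c, γ = (1 − 0.111116)^(−1/2) = 1.0607.
The clock on rocket A records proper time, so craft B measures Δt = γΔτ = 1.0607 × 75.8 = 80.40 s.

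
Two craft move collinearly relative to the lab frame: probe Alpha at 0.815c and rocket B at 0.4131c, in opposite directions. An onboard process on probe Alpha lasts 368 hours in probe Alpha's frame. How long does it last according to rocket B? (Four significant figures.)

932.1 hours

Speed of probe Alpha in rocket B's frame: u = (v_A + v_B)/(1 + v_A v_B/c²) = (0.815 + 0.4131)/(1 + 0.815×0.4131) = 1.2281/1.3366765 = 0.91877; |u| = 0.91877c.
At |u| = 0.91877c, γ = (1 − 0.844138)^(−1/2) = 2.533.
Probe Alpha's interval is proper; time dilation gives Δt_B = γΔτ = 2.533 × 368 hours = 932.1 hours.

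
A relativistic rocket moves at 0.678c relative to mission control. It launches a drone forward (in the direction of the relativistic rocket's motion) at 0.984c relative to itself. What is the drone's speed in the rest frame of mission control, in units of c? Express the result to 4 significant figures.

Relativistic velocity addition: u = (u' + v)/(1 + u'v/c²), with u' = 0.984c and v = 0.678c.
Numerator: 0.984 + 0.678 = 1.662. Denominator: 1 + (0.984)(0.678) = 1.667152.
u = 1.662/1.667152 = 0.99691, so the speed is 0.9969c.

0.9969c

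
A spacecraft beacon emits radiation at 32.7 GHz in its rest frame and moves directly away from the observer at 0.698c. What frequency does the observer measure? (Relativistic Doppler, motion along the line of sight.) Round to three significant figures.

Relativistic Doppler (source moving away): f_obs = f_src · √((1−β)/(1+β)).
With β = 0.698: factor = √(0.302/1.698) = 0.42173.
f_obs = 32.7 × 0.42173 = 13.8 GHz.

13.8 GHz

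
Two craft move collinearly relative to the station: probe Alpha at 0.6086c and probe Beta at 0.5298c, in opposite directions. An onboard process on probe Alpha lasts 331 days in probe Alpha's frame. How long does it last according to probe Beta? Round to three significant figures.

650 days

The velocity of probe Alpha relative to probe Beta is (0.6086 + 0.5298)c / (1 + 0.6086×0.5298) = 0.86084c; relative speed 0.86084c.
At |u| = 0.86084c, γ = (1 − 0.741046)^(−1/2) = 1.9651.
The clock on probe Alpha records proper time, so probe Beta measures Δt = γΔτ = 1.9651 × 331 = 650 days.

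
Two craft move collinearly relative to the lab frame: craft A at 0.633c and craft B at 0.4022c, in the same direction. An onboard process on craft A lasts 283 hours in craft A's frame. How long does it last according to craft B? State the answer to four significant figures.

297.6 hours

The velocity of craft A relative to craft B is (0.633 − 0.4022)c / (1 − 0.633×0.4022) = 0.30963c; relative speed 0.30963c.
At |u| = 0.30963c, γ = (1 − 0.0958707)^(−1/2) = 1.0517.
The clock on craft A records proper time, so craft B measures Δt = γΔτ = 1.0517 × 283 = 297.6 hours.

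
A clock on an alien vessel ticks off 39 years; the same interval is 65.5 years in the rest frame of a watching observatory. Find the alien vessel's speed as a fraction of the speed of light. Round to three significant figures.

0.803c

γ = Δt/Δτ = 65.5/39 = 1.6795.
β = √(1 − 1/γ²) = √(1 − 0.354519) = √0.645481 = 0.803.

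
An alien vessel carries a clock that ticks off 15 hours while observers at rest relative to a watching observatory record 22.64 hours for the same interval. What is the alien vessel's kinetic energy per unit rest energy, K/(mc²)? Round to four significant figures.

0.5093

γ = Δt/Δτ = 22.64/15 = 1.50933.
K/(mc²) = γ − 1 = 1.50933 − 1 = 0.5093.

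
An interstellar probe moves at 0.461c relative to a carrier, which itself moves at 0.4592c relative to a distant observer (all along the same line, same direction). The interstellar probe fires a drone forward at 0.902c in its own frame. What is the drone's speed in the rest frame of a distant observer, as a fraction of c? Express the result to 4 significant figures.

Apply u = (u'+v)/(1+u'v) twice. Drone in the carrier frame: (0.902+0.461)/(1+0.902·0.461) = 1.363/1.415822 = 0.96269c.
That velocity, transformed to the rest frame of a distant observer: (0.96269+0.4592)/(1+0.96269·0.4592) = 1.42189/1.442067248 = 0.98601c.

0.9860c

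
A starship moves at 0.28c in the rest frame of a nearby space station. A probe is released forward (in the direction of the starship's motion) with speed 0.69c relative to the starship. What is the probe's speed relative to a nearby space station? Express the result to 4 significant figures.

0.8129c

In units of c, u = (u' + v)/(1 + u'v) with u' = 0.69 and v = 0.28.
Numerator: 0.69 + 0.28 = 0.97. Denominator: 1 + (0.69)(0.28) = 1.1932.
u = 0.97/1.1932 = 0.81294, so the speed is 0.8129c.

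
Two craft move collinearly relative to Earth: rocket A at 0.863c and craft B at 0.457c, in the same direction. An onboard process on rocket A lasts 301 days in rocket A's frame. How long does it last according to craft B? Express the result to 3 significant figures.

406 days

Speed of rocket A in craft B's frame: u = (v_A − v_B)/(1 − v_A v_B/c²) = (0.863 − 0.457)/(1 − 0.863×0.457) = 0.406/0.605609 = 0.6704; |u| = 0.6704c.
At |u| = 0.6704c, γ = (1 − 0.449436)^(−1/2) = 1.3477.
The clock on rocket A records proper time, so craft B measures Δt = γΔτ = 1.3477 × 301 = 406 days.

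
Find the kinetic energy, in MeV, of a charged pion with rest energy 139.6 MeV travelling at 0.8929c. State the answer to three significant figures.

γ = 1/√(1 − β²) = 1/√(1 − 0.79727041) = 1/√0.20272959 = 1/0.450255 = 2.221.
Kinetic energy: K = (γ − 1)mc² = (2.221 − 1) × 139.6 MeV = 1.221 × 139.6 = 170 MeV.

170 MeV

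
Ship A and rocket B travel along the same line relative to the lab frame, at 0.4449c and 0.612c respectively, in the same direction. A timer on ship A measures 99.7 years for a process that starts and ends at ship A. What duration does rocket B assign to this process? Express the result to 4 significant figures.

102.4 years

Speed of ship A in rocket B's frame: u = (v_A − v_B)/(1 − v_A v_B/c²) = (0.4449 − 0.612)/(1 − 0.4449×0.612) = −0.1671/0.7277212 = −0.22962; |u| = 0.22962c.
At |u| = 0.22962c, γ = (1 − 0.0527253)^(−1/2) = 1.0275.
The clock on ship A records proper time, so rocket B measures Δt = γΔτ = 1.0275 × 99.7 = 102.4 years.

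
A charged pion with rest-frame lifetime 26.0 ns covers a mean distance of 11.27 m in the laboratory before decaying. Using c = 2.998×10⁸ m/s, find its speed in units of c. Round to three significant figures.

d = βγcτ ⇒ βγ = d/(cτ) = 11.27 m / (7.7948 m) = 1.4458.
β = (βγ)/√(1+(βγ)²) = 1.4458/√3.09034 = 0.822.

0.822c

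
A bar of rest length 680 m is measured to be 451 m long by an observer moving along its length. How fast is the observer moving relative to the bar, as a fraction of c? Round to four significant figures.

Length contraction gives γ = L₀/L = 680/451 = 1.5078.
β = √(1 − 1/γ²) = √0.560142 = 0.7484.

0.7484c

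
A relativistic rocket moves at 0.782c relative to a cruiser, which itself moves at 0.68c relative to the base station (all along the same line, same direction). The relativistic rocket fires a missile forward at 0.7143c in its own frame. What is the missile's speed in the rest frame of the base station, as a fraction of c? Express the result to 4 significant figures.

Apply u = (u'+v)/(1+u'v) twice. Missile in the cruiser frame: (0.7143+0.782)/(1+0.7143·0.782) = 1.4963/1.5585826 = 0.96004c.
That velocity, transformed to the rest frame of the base station: (0.96004+0.68)/(1+0.96004·0.68) = 1.64004/1.6528272 = 0.99226c.

0.9923c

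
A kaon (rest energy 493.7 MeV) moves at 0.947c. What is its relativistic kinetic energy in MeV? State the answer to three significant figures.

1040 MeV

Lorentz factor: γ = (1 − 0.896809)^(−1/2) = 3.113.
Kinetic energy: K = (γ − 1)mc² = (3.113 − 1) × 493.7 MeV = 2.113 × 493.7 = 1040 MeV.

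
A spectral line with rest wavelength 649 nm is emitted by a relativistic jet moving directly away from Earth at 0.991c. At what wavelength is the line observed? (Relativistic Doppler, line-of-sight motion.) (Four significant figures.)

9653 nm

Relativistic Doppler for wavelength: λ_obs = λ_src · √((1+β)/(1−β)).
With β = 0.991: factor = √(1.991/0.009) = 14.874.
λ_obs = 649 × 14.874 = 9653 nm.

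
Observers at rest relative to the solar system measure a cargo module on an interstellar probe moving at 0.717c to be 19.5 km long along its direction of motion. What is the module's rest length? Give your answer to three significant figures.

Lorentz factor: γ = (1 − 0.514089)^(−1/2) = 1.4346.
Proper length: L₀ = γ·L = 1.4346 × 19.5 = 28.0 km.

28.0 km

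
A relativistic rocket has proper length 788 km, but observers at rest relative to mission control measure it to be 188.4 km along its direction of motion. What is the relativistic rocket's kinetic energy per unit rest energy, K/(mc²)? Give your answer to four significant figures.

From L = L₀/γ: γ = 788/188.4 = 4.18259.
K/(mc²) = γ − 1 = 4.18259 − 1 = 3.183.

3.183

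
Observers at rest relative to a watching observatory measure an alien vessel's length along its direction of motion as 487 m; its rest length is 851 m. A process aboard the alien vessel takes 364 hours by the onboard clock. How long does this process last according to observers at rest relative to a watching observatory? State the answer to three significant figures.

Length contraction gives γ = L₀/L = 851/487 = 1.74743.
The same γ dilates the second interval: 1.74743 × 364 hours = 636 hours.

636 hours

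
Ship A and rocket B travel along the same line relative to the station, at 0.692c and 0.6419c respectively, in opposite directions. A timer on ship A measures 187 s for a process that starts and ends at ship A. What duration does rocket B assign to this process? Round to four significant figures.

487.9 s

Transform ship A's velocity into rocket B's frame: (0.692 + 0.6419)/(1 + 0.692·0.6419) = 1.3339/1.4441948, so the relative speed is 0.92363c.
At |u| = 0.92363c, γ = (1 − 0.853092)^(−1/2) = 2.609.
Ship A's interval is proper; time dilation gives Δt_B = γΔτ = 2.609 × 187 s = 487.9 s.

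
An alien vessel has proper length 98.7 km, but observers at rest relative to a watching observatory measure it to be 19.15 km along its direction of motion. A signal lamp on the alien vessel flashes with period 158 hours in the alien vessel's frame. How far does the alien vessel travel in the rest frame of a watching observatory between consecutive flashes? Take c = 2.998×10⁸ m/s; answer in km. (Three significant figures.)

γ = L₀/L = 98.7/19.15 = 5.15405.
β = √(1 − 1/γ²) = 0.981. Lab-frame period = γτ = 5.15405×158 hours = 814.34 hours. Distance = βc × γτ = 0.981 × 2.998×10⁸ m/s × 2931624 s = 8.6220×10^14 m = 8.62×10^11 km.

8.62×10^11 km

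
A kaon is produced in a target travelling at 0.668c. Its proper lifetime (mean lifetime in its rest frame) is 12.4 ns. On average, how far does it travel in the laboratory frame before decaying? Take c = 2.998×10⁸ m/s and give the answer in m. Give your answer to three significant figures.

With β = 0.668, γ = 1/√(1 − 0.668²) = 1/√0.553776 = 1.3438.
Lab-frame lifetime: Δt = γτ = 1.3438 × 12.4 ns = 16.663 ns.
Distance: d = vΔt = 0.668 × 2.998×10⁸ m/s × 1.6663×10^-8 s = 3.34 m.

3.34 m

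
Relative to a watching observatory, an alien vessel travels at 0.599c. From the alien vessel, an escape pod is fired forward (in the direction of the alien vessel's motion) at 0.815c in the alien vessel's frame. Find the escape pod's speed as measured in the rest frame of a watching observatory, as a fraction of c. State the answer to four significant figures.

Relativistic velocity addition: u = (u' + v)/(1 + u'v/c²), with u' = 0.815c and v = 0.599c.
Numerator: 0.815 + 0.599 = 1.414. Denominator: 1 + (0.815)(0.599) = 1.488185.
u = 1.414/1.488185 = 0.95015, so the speed is 0.9502c.

0.9502c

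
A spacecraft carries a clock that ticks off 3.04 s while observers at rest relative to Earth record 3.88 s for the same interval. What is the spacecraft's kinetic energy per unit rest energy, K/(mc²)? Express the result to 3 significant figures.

From Δt = γΔτ: γ = 3.88/3.04 = 1.27632.
Since K = (γ−1)mc², K/(mc²) = 1.27632 − 1 = 0.276.

0.276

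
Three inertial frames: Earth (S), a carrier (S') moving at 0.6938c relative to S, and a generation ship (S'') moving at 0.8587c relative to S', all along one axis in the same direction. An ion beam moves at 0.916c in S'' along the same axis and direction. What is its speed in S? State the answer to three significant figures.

0.999c

Compose velocities in two stages. Stage 1 (into S'): u₁ = (0.916+0.8587)/(1+0.916×0.8587) = 0.99336.
Stage 2 (into S): u = (0.99336+0.6938)/(1+0.99336×0.6938) = 0.9988, so the speed is 0.999c.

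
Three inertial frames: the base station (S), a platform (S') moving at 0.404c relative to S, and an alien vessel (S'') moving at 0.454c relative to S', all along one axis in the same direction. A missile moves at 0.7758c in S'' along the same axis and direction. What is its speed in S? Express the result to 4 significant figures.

0.9605c

Compose velocities in two stages. Stage 1 (into S'): u₁ = (0.7758+0.454)/(1+0.7758×0.454) = 0.90947.
Stage 2 (into S): u = (0.90947+0.404)/(1+0.90947×0.404) = 0.96054, so the speed is 0.9605c.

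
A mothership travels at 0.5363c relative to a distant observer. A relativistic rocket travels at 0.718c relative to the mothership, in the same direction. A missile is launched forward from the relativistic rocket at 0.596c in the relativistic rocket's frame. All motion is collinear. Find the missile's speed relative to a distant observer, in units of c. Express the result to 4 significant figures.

Apply u = (u'+v)/(1+u'v) twice. Missile in the mothership frame: (0.596+0.718)/(1+0.596·0.718) = 1.314/1.427928 = 0.92021c.
That velocity, transformed to the rest frame of a distant observer: (0.92021+0.5363)/(1+0.92021·0.5363) = 1.45651/1.493508623 = 0.97523c.

0.9752c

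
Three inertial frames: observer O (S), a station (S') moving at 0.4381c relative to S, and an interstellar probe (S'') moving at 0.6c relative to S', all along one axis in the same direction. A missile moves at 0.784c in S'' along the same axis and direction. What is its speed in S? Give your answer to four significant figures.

0.9766c

Compose velocities in two stages. Stage 1 (into S'): u₁ = (0.784+0.6)/(1+0.784×0.6) = 0.94124.
Stage 2 (into S): u = (0.94124+0.4381)/(1+0.94124×0.4381) = 0.97662, so the speed is 0.9766c.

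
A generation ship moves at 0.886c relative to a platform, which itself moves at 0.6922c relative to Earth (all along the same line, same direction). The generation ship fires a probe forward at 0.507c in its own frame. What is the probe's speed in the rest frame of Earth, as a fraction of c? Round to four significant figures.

0.9928c

Compose velocities in two stages. Stage 1 (into S'): u₁ = (0.507+0.886)/(1+0.507×0.886) = 0.96122.
Stage 2 (into S): u = (0.96122+0.6922)/(1+0.96122×0.6922) = 0.99283, so the speed is 0.9928c.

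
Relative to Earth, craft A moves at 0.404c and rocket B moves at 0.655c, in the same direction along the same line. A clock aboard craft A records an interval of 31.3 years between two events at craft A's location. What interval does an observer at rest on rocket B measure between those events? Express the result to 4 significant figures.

The velocity of craft A relative to rocket B is (0.404 − 0.655)c / (1 − 0.404×0.655) = −0.34132c; relative speed 0.34132c.
γ for this relative speed: γ = 1/√(1 − 0.116499) = 1.0639.
The clock on craft A records proper time, so rocket B measures Δt = γΔτ = 1.0639 × 31.3 = 33.30 years.

33.30 years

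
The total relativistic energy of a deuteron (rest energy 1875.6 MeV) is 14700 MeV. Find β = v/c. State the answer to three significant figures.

0.992

γ = E/(mc²) = 14700/1875.6 = 7.8375.
β = √(1 − 1/γ²) = √(1 − 0.0162796) = √0.9837204 = 0.992.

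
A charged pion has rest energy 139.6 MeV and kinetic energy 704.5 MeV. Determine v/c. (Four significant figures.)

0.9862

K = (γ−1)mc², so γ = 1 + 704.5/139.6 = 6.0466.
Then v/c = √(1 − γ⁻²) = √(1 − 0.0273513) = √0.9726487 = 0.9862.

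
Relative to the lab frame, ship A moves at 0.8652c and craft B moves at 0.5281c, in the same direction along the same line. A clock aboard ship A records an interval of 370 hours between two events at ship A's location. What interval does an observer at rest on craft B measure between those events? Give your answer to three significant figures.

472 hours

The velocity of ship A relative to craft B is (0.8652 − 0.5281)c / (1 − 0.8652×0.5281) = 0.62071c; relative speed 0.62071c.
At |u| = 0.62071c, γ = (1 − 0.385281)^(−1/2) = 1.2754.
Ship A's interval is proper; time dilation gives Δt_B = γΔτ = 1.2754 × 370 hours = 472 hours.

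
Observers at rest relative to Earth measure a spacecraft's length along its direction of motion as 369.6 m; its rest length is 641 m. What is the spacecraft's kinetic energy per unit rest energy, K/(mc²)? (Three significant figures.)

γ = L₀/L = 641/369.6 = 1.73431.
Since K = (γ−1)mc², K/(mc²) = 1.73431 − 1 = 0.734.

0.734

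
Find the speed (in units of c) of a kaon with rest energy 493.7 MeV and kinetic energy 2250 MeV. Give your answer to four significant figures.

0.9837c

γ = 1 + K/(mc²) = 1 + 2250/493.7 = 5.5574.
β = √(1 − 1/γ²) = √(1 − 0.0323785) = √0.9676215 = 0.9837.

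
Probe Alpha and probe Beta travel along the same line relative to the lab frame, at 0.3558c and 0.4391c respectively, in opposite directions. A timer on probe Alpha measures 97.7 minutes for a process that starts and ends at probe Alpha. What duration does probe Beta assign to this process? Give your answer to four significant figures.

134.5 minutes

The velocity of probe Alpha relative to probe Beta is (0.3558 + 0.4391)c / (1 + 0.3558×0.4391) = 0.68749c; relative speed 0.68749c.
γ for this relative speed: γ = 1/√(1 − 0.472643) = 1.377.
Probe Alpha's interval is proper; time dilation gives Δt_B = γΔτ = 1.377 × 97.7 minutes = 134.5 minutes.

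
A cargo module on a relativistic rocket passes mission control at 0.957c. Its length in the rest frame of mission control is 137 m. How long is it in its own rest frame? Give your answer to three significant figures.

γ = 1/√(1 − β²) = 1/√(1 − 0.915849) = 1/√0.084151 = 1/0.290088 = 3.4472.
Proper length: L₀ = γ·L = 3.4472 × 137 = 472 m.

472 m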